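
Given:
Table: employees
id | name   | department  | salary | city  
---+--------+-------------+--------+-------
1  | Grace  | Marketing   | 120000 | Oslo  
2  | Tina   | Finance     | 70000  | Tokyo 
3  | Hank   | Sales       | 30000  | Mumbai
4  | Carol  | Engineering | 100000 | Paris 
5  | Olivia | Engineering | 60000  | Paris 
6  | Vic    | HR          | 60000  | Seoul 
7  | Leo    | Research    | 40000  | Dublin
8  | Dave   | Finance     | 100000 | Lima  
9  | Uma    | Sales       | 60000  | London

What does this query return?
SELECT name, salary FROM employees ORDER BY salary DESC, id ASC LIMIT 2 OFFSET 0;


Sort by salary DESC (id ASC tiebreak), then skip 0 and take 2
Rows 1 through 2

2 rows:
Grace, 120000
Carol, 100000


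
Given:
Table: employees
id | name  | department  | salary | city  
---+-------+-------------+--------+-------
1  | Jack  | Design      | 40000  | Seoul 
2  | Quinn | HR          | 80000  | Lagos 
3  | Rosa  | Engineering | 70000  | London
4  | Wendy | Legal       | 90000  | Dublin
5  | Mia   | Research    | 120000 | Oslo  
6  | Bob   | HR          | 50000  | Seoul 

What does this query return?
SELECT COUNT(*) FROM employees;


COUNT(*) counts all rows

6


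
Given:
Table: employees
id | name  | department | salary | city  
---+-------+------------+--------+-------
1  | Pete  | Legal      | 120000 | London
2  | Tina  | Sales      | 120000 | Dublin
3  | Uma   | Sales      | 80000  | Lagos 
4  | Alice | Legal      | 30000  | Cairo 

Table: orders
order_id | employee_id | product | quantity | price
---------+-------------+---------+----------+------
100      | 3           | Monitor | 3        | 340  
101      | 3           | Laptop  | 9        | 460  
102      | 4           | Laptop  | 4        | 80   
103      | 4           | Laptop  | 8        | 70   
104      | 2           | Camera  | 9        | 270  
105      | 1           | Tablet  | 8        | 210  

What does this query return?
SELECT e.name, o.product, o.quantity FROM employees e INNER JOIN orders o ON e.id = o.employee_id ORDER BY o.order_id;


Joining employees.id = orders.employee_id:
  employee Uma (id=3) -> order Monitor
  employee Uma (id=3) -> order Laptop
  employee Alice (id=4) -> order Laptop
  employee Alice (id=4) -> order Laptop
  employee Tina (id=2) -> order Camera
  employee Pete (id=1) -> order Tablet


6 rows:
Uma, Monitor, 3
Uma, Laptop, 9
Alice, Laptop, 4
Alice, Laptop, 8
Tina, Camera, 9
Pete, Tablet, 8


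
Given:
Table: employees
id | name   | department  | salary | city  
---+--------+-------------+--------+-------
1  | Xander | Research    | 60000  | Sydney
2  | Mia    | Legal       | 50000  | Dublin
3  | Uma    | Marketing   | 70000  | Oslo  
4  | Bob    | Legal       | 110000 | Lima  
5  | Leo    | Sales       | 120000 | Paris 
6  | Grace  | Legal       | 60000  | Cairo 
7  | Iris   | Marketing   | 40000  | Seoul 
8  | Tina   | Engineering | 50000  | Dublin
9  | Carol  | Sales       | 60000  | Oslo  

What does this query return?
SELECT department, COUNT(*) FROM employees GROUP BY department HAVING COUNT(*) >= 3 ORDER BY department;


Groups with count >= 3:
  Legal: 3 -> PASS
  Engineering: 1 -> filtered out
  Marketing: 2 -> filtered out
  Research: 1 -> filtered out
  Sales: 2 -> filtered out


1 groups:
Legal, 3


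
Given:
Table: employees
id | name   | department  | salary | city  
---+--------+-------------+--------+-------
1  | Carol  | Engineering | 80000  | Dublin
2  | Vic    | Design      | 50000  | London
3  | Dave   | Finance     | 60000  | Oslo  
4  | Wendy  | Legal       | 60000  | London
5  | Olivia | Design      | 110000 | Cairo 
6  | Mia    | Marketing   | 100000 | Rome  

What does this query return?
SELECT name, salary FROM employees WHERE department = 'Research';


Filtering: department = 'Research'
Matching rows: 0

Empty result set (0 rows)


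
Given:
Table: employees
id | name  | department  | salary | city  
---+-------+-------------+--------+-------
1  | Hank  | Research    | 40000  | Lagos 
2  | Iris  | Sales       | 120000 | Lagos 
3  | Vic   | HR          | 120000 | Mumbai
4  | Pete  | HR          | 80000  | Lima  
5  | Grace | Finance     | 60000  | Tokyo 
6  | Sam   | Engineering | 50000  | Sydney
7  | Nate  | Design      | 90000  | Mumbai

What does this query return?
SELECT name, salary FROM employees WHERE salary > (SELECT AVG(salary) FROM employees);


Subquery: AVG(salary) = 80000.0
Filtering: salary > 80000.0
  Iris (120000) -> MATCH
  Vic (120000) -> MATCH
  Nate (90000) -> MATCH


3 rows:
Iris, 120000
Vic, 120000
Nate, 90000


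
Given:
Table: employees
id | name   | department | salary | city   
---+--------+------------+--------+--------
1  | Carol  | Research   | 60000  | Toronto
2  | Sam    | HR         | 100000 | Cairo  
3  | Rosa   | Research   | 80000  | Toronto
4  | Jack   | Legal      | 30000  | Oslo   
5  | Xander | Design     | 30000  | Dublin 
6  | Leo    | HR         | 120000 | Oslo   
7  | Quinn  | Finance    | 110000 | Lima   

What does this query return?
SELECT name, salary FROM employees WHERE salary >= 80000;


Filtering: salary >= 80000
Matching: 4 rows

4 rows:
Sam, 100000
Rosa, 80000
Leo, 120000
Quinn, 110000


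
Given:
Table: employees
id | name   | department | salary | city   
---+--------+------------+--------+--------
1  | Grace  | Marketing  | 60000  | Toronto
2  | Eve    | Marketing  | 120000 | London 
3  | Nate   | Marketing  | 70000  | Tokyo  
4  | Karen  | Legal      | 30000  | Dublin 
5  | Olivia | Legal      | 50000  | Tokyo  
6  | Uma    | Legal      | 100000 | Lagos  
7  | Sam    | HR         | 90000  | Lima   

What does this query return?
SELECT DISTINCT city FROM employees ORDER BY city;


All 'city' values (row order): Toronto, London, Tokyo, Dublin, Tokyo, Lagos, Lima
Removing duplicates leaves 6 unique value(s).

6 values:
Dublin
Lagos
Lima
London
Tokyo
Toronto


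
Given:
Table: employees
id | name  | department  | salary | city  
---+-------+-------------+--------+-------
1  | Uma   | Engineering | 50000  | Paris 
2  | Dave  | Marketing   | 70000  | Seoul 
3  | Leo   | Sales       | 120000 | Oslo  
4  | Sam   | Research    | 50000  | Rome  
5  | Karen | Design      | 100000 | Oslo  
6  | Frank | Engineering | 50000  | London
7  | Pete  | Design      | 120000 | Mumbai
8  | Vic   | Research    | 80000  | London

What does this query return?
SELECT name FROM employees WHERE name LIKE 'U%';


LIKE 'U%' matches names starting with 'U'
Matching: 1

1 rows:
Uma


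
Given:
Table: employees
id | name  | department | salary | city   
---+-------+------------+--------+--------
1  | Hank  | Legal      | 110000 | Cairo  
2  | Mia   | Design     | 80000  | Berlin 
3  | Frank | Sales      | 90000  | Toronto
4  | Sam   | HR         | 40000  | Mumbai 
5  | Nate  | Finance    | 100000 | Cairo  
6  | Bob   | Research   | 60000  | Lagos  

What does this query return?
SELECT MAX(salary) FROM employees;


Salaries: 110000, 80000, 90000, 40000, 100000, 60000
MAX = 110000

110000


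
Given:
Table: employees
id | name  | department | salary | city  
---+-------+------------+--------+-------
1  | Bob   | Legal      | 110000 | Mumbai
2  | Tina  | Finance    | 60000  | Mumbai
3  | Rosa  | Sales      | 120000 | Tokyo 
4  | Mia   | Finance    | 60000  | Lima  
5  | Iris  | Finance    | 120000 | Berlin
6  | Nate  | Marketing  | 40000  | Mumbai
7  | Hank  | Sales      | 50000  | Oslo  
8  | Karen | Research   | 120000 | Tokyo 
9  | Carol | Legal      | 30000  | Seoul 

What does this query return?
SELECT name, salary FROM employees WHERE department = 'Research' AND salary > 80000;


Filtering: department = 'Research' AND salary > 80000
Matching: 1 rows

1 rows:
Karen, 120000


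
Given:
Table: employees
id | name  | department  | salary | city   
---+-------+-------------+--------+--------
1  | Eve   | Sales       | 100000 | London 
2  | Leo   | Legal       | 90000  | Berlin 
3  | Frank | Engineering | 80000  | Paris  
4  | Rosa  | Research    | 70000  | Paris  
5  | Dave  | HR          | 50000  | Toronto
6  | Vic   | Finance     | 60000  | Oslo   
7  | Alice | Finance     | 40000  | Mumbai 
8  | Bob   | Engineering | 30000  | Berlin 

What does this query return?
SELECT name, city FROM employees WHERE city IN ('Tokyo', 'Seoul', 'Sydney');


Filtering: city IN ('Tokyo', 'Seoul', 'Sydney')
Matching: 0 rows

Empty result set (0 rows)


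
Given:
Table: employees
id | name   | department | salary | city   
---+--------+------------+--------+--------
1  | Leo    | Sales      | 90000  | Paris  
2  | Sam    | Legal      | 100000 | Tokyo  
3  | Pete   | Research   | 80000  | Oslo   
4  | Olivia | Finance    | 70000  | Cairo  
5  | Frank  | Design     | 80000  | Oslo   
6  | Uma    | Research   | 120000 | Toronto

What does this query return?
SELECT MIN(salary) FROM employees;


Salaries: 90000, 100000, 80000, 70000, 80000, 120000
MIN = 70000

70000


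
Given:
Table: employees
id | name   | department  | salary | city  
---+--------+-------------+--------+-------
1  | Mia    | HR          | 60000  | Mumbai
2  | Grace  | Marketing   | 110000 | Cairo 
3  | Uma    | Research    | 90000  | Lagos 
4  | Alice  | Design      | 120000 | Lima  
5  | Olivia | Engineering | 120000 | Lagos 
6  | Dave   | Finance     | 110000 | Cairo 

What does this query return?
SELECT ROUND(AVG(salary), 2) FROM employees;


SUM(salary) = 610000
COUNT = 6
ROUND(AVG, 2) = ROUND(610000 / 6, 2) = 101666.67

101666.67


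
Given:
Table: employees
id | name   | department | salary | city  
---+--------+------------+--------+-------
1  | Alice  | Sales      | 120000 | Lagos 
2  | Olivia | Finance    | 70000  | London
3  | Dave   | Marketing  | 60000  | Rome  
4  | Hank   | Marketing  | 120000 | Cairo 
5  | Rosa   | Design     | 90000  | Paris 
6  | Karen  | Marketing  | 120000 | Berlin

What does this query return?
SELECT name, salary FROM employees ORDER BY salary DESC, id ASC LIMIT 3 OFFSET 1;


Sort by salary DESC (id ASC tiebreak), then skip 1 and take 3
Rows 2 through 4

3 rows:
Hank, 120000
Karen, 120000
Rosa, 90000


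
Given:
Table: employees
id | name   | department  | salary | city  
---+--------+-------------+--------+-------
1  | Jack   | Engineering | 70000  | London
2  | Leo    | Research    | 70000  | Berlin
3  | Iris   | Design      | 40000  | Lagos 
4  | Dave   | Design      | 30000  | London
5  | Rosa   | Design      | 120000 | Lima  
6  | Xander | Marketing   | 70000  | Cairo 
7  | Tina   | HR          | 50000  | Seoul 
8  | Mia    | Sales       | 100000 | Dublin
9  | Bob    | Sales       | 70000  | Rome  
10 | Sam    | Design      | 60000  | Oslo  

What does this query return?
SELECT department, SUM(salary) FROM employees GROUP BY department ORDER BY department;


Summing salary within each department:
  Design: 40000 + 30000 + 120000 + 60000 = 250000
  Engineering: 70000 = 70000
  HR: 50000 = 50000
  Marketing: 70000 = 70000
  Research: 70000 = 70000
  Sales: 100000 + 70000 = 170000


6 groups:
Design, 250000
Engineering, 70000
HR, 50000
Marketing, 70000
Research, 70000
Sales, 170000


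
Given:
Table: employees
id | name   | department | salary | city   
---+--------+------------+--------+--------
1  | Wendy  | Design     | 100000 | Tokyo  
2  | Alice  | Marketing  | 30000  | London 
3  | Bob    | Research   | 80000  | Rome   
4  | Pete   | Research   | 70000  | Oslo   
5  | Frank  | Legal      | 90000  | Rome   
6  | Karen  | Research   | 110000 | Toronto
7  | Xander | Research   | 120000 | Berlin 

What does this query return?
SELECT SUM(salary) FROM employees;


SUM(salary) = 100000 + 30000 + 80000 + 70000 + 90000 + 110000 + 120000 = 600000

600000


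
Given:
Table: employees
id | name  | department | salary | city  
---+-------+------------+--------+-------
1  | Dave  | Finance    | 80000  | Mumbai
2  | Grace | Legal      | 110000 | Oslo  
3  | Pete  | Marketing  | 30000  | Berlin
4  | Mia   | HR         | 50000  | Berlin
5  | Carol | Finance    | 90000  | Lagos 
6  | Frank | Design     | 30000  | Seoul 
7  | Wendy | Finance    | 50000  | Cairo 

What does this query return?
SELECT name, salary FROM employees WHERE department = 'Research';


Filtering: department = 'Research'
Matching rows: 0

Empty result set (0 rows)


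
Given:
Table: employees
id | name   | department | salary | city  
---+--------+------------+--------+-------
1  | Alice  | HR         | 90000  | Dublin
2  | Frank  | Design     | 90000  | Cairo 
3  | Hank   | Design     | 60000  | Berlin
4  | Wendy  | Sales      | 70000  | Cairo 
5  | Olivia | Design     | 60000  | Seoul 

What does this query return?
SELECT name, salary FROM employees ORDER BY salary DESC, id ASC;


Sorting by salary DESC, then id ASC for ties

5 rows:
Alice, 90000
Frank, 90000
Wendy, 70000
Hank, 60000
Olivia, 60000


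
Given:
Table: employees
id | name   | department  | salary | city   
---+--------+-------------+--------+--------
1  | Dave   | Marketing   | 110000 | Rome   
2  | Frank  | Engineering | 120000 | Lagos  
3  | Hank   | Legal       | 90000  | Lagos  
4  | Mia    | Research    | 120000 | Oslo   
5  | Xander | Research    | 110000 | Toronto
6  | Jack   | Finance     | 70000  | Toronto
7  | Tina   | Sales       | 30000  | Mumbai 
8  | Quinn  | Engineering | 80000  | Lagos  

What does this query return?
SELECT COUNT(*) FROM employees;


COUNT(*) counts all rows

8


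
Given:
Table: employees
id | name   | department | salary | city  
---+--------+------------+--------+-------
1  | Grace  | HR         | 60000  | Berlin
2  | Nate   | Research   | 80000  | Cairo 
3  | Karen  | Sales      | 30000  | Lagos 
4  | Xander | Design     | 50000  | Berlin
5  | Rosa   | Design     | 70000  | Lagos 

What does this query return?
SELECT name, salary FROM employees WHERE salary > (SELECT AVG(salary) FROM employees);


Subquery: AVG(salary) = 58000.0
Filtering: salary > 58000.0
  Grace (60000) -> MATCH
  Nate (80000) -> MATCH
  Rosa (70000) -> MATCH


3 rows:
Grace, 60000
Nate, 80000
Rosa, 70000


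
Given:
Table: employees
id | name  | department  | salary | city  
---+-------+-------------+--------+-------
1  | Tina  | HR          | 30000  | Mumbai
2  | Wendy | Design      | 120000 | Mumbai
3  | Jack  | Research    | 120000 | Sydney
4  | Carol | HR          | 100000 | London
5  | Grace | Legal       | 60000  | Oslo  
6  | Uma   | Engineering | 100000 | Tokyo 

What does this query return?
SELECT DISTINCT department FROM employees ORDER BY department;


All 'department' values (row order): HR, Design, Research, HR, Legal, Engineering
Removing duplicates leaves 5 unique value(s).

5 values:
Design
Engineering
HR
Legal
Research


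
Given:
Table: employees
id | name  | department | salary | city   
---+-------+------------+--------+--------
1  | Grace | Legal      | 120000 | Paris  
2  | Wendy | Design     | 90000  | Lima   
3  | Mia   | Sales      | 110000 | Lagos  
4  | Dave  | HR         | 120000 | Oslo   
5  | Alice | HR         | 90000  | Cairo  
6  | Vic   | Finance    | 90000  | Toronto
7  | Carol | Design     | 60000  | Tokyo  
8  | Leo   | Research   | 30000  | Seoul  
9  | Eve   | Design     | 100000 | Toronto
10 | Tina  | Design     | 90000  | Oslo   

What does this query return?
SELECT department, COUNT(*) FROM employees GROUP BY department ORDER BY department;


Assigning each row to its department group:
  Grace -> Legal
  Wendy -> Design
  Mia -> Sales
  Dave -> HR
  Alice -> HR
  Vic -> Finance
  Carol -> Design
  Leo -> Research
  Eve -> Design
  Tina -> Design


6 groups:
Design, 4
Finance, 1
HR, 2
Legal, 1
Research, 1
Sales, 1


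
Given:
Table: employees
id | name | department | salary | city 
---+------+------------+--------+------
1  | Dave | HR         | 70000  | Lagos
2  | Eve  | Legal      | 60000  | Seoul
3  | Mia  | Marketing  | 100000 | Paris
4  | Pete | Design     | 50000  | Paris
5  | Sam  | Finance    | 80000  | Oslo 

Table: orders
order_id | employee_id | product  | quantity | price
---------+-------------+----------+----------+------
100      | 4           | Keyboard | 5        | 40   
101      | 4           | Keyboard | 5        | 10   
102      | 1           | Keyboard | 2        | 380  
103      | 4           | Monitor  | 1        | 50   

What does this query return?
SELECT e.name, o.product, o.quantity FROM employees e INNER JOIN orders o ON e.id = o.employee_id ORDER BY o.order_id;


Joining employees.id = orders.employee_id:
  employee Pete (id=4) -> order Keyboard
  employee Pete (id=4) -> order Keyboard
  employee Dave (id=1) -> order Keyboard
  employee Pete (id=4) -> order Monitor


4 rows:
Pete, Keyboard, 5
Pete, Keyboard, 5
Dave, Keyboard, 2
Pete, Monitor, 1


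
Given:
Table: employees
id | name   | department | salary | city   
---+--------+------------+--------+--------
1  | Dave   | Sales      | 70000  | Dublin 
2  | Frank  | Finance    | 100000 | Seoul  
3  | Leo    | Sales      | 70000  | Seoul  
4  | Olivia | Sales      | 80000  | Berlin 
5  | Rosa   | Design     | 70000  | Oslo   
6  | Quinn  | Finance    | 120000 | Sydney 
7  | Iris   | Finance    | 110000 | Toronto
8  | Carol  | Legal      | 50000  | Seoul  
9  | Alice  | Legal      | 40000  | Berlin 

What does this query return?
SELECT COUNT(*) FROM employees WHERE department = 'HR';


Counting rows where department = 'HR'


0


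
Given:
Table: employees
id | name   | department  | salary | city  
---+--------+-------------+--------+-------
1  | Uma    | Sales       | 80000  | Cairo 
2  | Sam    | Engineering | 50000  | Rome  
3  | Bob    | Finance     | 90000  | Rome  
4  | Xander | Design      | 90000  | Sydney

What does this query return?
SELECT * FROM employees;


SELECT * returns all 4 rows with all columns

4 rows:
1, Uma, Sales, 80000, Cairo
2, Sam, Engineering, 50000, Rome
3, Bob, Finance, 90000, Rome
4, Xander, Design, 90000, Sydney


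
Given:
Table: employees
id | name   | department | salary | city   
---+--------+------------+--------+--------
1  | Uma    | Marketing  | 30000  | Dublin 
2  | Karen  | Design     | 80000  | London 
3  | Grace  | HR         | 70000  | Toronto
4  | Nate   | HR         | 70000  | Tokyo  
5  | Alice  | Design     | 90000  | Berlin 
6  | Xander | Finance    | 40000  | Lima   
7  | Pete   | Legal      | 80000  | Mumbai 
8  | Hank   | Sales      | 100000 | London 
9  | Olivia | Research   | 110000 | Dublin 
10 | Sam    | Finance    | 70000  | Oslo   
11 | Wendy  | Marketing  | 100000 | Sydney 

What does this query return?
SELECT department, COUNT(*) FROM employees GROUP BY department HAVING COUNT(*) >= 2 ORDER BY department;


Groups with count >= 2:
  Design: 2 -> PASS
  Finance: 2 -> PASS
  HR: 2 -> PASS
  Marketing: 2 -> PASS
  Legal: 1 -> filtered out
  Research: 1 -> filtered out
  Sales: 1 -> filtered out


4 groups:
Design, 2
Finance, 2
HR, 2
Marketing, 2


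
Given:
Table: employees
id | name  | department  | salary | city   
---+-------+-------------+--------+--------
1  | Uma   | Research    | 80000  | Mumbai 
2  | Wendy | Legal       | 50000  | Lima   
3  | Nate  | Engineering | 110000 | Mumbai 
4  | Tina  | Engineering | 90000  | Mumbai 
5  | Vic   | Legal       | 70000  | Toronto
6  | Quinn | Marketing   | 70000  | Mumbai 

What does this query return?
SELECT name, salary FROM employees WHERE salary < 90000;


Filtering: salary < 90000
Matching: 4 rows

4 rows:
Uma, 80000
Wendy, 50000
Vic, 70000
Quinn, 70000


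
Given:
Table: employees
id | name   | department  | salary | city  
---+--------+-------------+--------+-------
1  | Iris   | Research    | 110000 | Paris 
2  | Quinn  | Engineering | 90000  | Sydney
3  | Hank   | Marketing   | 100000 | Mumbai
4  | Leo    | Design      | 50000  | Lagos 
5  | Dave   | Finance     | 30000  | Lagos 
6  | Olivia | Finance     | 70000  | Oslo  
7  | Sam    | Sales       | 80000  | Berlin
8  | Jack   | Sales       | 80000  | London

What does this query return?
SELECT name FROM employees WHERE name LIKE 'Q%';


LIKE 'Q%' matches names starting with 'Q'
Matching: 1

1 rows:
Quinn


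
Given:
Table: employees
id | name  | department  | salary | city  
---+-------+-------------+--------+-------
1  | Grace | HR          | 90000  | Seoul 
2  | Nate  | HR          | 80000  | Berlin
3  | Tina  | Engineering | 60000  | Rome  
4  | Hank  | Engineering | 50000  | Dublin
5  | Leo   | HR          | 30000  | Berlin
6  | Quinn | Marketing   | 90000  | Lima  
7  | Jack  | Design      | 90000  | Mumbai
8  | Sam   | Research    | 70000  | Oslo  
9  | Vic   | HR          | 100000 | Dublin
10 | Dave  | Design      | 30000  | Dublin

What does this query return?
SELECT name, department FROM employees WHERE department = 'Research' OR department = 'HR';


Filtering: department = 'Research' OR 'HR'
Matching: 5 rows

5 rows:
Grace, HR
Nate, HR
Leo, HR
Sam, Research
Vic, HR


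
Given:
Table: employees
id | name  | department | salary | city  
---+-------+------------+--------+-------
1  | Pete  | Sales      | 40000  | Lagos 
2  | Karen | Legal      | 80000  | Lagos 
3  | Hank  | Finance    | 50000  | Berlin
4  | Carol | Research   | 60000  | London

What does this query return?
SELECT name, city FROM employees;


Projecting columns: name, city

4 rows:
Pete, Lagos
Karen, Lagos
Hank, Berlin
Carol, London


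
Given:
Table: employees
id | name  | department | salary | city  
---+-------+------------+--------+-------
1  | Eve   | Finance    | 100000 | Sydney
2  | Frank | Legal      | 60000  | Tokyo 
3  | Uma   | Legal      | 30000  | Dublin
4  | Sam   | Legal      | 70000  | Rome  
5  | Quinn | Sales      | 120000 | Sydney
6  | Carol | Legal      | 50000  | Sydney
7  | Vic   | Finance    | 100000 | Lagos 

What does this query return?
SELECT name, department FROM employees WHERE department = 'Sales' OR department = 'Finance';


Filtering: department = 'Sales' OR 'Finance'
Matching: 3 rows

3 rows:
Eve, Finance
Quinn, Sales
Vic, Finance


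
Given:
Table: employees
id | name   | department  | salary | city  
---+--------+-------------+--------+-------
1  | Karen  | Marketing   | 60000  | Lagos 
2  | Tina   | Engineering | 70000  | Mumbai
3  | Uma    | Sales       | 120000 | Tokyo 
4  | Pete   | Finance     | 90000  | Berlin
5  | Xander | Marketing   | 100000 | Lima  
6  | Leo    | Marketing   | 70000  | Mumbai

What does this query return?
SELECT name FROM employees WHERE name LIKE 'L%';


LIKE 'L%' matches names starting with 'L'
Matching: 1

1 rows:
Leo


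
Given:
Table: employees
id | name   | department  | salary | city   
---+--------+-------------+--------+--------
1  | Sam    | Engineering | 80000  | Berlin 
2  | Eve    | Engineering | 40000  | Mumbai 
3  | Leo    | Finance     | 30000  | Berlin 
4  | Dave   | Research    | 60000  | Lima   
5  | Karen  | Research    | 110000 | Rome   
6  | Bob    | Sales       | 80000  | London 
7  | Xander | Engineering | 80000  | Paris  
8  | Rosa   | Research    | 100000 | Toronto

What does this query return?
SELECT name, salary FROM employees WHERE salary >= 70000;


Filtering: salary >= 70000
Matching: 5 rows

5 rows:
Sam, 80000
Karen, 110000
Bob, 80000
Xander, 80000
Rosa, 100000


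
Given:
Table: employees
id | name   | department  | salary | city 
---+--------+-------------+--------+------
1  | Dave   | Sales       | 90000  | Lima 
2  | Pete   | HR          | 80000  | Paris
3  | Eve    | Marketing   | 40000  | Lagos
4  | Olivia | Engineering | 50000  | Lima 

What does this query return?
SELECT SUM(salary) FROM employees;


SUM(salary) = 90000 + 80000 + 40000 + 50000 = 260000

260000


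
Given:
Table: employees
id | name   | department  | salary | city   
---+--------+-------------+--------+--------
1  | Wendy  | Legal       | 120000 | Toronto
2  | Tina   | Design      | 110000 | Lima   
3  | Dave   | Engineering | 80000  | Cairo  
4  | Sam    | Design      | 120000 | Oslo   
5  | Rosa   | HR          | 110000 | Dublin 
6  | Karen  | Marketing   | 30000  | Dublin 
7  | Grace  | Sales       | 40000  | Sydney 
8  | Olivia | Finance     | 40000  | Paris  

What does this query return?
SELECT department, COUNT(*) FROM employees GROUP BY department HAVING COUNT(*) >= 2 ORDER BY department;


Groups with count >= 2:
  Design: 2 -> PASS
  Engineering: 1 -> filtered out
  Finance: 1 -> filtered out
  HR: 1 -> filtered out
  Legal: 1 -> filtered out
  Marketing: 1 -> filtered out
  Sales: 1 -> filtered out


1 groups:
Design, 2


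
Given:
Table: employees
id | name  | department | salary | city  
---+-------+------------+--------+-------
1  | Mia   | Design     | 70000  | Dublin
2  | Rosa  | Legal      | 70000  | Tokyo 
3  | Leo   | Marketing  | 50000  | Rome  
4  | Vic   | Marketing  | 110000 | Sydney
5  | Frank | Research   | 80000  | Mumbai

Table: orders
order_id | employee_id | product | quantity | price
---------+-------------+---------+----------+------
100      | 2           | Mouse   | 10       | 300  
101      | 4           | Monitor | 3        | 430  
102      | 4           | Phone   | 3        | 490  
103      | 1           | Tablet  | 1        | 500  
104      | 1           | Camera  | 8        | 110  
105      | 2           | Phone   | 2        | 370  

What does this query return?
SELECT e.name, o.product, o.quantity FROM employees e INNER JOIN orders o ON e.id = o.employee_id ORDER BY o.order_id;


Joining employees.id = orders.employee_id:
  employee Rosa (id=2) -> order Mouse
  employee Vic (id=4) -> order Monitor
  employee Vic (id=4) -> order Phone
  employee Mia (id=1) -> order Tablet
  employee Mia (id=1) -> order Camera
  employee Rosa (id=2) -> order Phone


6 rows:
Rosa, Mouse, 10
Vic, Monitor, 3
Vic, Phone, 3
Mia, Tablet, 1
Mia, Camera, 8
Rosa, Phone, 2


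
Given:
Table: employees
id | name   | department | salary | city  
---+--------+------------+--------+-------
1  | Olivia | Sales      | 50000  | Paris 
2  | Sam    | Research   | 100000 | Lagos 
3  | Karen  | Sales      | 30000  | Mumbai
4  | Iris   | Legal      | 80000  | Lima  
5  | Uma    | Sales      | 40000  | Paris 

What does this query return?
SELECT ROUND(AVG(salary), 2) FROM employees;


SUM(salary) = 300000
COUNT = 5
ROUND(AVG, 2) = ROUND(300000 / 5, 2) = 60000.0

60000.0


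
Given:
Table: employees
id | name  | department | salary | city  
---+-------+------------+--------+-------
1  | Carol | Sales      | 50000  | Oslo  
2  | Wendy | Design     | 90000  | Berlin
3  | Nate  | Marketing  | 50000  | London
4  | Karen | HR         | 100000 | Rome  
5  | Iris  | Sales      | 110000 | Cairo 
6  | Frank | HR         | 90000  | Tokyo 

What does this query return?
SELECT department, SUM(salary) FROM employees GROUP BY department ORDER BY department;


Summing salary within each department:
  Design: 90000 = 90000
  HR: 100000 + 90000 = 190000
  Marketing: 50000 = 50000
  Sales: 50000 + 110000 = 160000


4 groups:
Design, 90000
HR, 190000
Marketing, 50000
Sales, 160000


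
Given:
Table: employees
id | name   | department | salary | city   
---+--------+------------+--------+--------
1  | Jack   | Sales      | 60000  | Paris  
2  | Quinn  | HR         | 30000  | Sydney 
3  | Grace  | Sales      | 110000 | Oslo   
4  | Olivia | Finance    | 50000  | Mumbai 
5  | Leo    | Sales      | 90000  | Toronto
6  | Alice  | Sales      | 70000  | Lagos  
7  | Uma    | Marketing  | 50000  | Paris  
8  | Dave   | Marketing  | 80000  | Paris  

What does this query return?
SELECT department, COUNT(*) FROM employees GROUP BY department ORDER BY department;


Assigning each row to its department group:
  Jack -> Sales
  Quinn -> HR
  Grace -> Sales
  Olivia -> Finance
  Leo -> Sales
  Alice -> Sales
  Uma -> Marketing
  Dave -> Marketing


4 groups:
Finance, 1
HR, 1
Marketing, 2
Sales, 4


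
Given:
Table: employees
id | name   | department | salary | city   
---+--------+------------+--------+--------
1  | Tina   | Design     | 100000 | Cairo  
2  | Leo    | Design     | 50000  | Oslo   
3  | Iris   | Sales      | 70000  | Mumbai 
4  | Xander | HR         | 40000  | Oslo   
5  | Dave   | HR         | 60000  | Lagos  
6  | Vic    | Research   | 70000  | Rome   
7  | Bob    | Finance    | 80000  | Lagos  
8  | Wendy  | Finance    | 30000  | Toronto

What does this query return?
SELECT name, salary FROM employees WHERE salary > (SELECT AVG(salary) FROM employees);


Subquery: AVG(salary) = 62500.0
Filtering: salary > 62500.0
  Tina (100000) -> MATCH
  Iris (70000) -> MATCH
  Vic (70000) -> MATCH
  Bob (80000) -> MATCH


4 rows:
Tina, 100000
Iris, 70000
Vic, 70000
Bob, 80000


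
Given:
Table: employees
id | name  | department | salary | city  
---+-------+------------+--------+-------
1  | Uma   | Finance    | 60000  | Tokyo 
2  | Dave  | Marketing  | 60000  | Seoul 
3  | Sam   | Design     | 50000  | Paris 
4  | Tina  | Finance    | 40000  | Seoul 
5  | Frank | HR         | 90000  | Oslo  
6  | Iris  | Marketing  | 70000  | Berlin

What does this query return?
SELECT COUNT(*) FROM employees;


COUNT(*) counts all rows

6


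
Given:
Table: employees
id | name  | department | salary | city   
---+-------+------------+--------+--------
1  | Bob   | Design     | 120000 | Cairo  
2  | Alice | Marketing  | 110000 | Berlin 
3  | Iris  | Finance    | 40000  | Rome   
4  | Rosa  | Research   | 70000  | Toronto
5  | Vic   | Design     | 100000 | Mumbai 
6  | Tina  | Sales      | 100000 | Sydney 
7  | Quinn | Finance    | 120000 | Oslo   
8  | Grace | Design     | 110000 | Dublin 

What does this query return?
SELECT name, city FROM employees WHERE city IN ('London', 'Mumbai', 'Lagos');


Filtering: city IN ('London', 'Mumbai', 'Lagos')
Matching: 1 rows

1 rows:
Vic, Mumbai


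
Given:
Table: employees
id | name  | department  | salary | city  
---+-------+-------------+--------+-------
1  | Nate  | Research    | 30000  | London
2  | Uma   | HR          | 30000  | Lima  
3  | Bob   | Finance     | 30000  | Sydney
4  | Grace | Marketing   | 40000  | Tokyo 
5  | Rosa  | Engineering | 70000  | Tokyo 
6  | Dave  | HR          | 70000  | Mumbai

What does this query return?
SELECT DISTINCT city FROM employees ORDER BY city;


All 'city' values (row order): London, Lima, Sydney, Tokyo, Tokyo, Mumbai
Removing duplicates leaves 5 unique value(s).

5 values:
Lima
London
Mumbai
Sydney
Tokyo


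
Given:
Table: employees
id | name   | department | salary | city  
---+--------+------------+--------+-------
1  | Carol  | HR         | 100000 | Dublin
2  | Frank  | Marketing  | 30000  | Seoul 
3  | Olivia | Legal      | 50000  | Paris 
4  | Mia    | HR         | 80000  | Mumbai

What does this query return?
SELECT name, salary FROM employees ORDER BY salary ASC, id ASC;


Sorting by salary ASC, then id ASC for ties

4 rows:
Frank, 30000
Olivia, 50000
Mia, 80000
Carol, 100000


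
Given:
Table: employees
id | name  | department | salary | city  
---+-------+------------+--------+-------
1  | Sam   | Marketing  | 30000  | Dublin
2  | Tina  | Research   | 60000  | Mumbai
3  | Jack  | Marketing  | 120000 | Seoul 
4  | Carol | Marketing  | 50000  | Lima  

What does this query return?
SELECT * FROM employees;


SELECT * returns all 4 rows with all columns

4 rows:
1, Sam, Marketing, 30000, Dublin
2, Tina, Research, 60000, Mumbai
3, Jack, Marketing, 120000, Seoul
4, Carol, Marketing, 50000, Lima


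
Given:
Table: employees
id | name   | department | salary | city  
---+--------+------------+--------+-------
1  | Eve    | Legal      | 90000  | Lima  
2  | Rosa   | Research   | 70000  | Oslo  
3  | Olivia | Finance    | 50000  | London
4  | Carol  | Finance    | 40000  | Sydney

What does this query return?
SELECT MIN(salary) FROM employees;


Salaries: 90000, 70000, 50000, 40000
MIN = 40000

40000


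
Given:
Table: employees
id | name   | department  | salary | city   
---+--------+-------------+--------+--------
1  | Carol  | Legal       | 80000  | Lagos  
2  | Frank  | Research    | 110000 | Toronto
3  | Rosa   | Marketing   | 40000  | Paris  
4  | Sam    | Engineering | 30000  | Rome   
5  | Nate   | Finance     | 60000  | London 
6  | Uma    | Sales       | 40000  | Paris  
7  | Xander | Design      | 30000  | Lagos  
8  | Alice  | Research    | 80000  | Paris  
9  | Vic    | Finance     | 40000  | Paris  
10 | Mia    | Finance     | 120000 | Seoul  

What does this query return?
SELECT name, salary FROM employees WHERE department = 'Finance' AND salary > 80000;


Filtering: department = 'Finance' AND salary > 80000
Matching: 1 rows

1 rows:
Mia, 120000


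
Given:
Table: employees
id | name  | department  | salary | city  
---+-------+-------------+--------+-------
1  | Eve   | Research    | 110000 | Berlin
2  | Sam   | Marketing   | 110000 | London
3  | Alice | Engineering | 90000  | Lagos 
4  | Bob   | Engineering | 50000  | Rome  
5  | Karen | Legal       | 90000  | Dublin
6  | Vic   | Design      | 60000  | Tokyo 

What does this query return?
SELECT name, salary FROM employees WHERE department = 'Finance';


Filtering: department = 'Finance'
Matching rows: 0

Empty result set (0 rows)


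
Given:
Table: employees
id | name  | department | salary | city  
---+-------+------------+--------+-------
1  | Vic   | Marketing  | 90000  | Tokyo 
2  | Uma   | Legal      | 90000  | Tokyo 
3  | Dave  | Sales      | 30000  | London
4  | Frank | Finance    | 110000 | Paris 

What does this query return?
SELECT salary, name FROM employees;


Projecting columns: salary, name

4 rows:
90000, Vic
90000, Uma
30000, Dave
110000, Frank


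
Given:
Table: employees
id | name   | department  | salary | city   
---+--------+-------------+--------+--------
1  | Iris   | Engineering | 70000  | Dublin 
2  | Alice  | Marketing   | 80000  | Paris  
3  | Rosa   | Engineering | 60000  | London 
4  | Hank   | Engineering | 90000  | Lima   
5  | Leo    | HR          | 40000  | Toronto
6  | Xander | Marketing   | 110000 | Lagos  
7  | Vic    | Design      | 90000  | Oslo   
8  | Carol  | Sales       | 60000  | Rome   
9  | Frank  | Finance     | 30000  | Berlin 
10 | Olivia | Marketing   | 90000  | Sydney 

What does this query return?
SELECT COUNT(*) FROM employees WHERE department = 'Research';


Counting rows where department = 'Research'


0


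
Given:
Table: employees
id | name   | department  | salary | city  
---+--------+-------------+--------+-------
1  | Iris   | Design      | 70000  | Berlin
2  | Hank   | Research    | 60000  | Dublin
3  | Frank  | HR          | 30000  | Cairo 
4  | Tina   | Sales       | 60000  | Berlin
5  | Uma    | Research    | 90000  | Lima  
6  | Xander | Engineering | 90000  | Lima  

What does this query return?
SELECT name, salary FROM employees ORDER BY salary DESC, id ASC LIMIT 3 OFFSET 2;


Sort by salary DESC (id ASC tiebreak), then skip 2 and take 3
Rows 3 through 5

3 rows:
Iris, 70000
Hank, 60000
Tina, 60000


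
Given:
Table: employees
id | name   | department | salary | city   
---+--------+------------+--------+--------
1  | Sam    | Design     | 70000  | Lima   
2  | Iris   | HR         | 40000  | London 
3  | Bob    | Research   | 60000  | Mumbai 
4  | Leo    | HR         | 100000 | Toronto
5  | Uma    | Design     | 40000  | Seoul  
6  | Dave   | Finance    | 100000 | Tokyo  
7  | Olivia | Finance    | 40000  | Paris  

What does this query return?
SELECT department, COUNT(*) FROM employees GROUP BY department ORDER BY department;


Assigning each row to its department group:
  Sam -> Design
  Iris -> HR
  Bob -> Research
  Leo -> HR
  Uma -> Design
  Dave -> Finance
  Olivia -> Finance


4 groups:
Design, 2
Finance, 2
HR, 2
Research, 1


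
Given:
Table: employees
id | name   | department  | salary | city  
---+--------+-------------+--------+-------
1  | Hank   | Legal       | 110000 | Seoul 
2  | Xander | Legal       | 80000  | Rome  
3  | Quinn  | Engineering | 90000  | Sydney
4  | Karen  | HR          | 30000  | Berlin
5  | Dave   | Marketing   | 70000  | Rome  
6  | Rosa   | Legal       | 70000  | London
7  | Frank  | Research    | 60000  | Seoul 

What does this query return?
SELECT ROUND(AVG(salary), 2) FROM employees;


SUM(salary) = 510000
COUNT = 7
ROUND(AVG, 2) = ROUND(510000 / 7, 2) = 72857.14

72857.14


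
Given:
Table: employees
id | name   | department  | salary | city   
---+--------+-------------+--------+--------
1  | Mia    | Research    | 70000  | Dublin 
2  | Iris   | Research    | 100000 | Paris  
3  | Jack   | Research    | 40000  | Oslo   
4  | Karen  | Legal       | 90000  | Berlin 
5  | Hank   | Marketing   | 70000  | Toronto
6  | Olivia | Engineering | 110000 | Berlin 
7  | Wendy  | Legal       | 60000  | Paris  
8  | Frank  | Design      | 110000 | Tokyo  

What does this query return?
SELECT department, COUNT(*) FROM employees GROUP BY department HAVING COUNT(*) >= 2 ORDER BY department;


Groups with count >= 2:
  Legal: 2 -> PASS
  Research: 3 -> PASS
  Design: 1 -> filtered out
  Engineering: 1 -> filtered out
  Marketing: 1 -> filtered out


2 groups:
Legal, 2
Research, 3


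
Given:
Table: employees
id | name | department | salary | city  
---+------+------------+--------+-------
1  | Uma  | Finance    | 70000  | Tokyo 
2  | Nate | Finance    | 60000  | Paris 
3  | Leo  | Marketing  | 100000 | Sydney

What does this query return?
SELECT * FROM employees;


SELECT * returns all 3 rows with all columns

3 rows:
1, Uma, Finance, 70000, Tokyo
2, Nate, Finance, 60000, Paris
3, Leo, Marketing, 100000, Sydney


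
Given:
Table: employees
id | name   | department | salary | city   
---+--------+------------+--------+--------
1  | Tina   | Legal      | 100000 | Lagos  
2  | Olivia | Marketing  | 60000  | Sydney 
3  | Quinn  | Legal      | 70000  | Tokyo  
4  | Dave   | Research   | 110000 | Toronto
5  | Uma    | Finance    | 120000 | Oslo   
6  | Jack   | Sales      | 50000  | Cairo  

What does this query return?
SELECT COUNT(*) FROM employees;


COUNT(*) counts all rows

6


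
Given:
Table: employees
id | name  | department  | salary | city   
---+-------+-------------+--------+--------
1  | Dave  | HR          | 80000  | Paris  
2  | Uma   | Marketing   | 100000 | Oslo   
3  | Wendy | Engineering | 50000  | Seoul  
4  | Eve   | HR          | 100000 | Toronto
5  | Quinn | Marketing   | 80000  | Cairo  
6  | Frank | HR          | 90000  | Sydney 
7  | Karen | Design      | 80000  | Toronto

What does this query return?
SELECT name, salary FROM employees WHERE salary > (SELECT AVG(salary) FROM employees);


Subquery: AVG(salary) = 82857.14
Filtering: salary > 82857.14
  Uma (100000) -> MATCH
  Eve (100000) -> MATCH
  Frank (90000) -> MATCH


3 rows:
Uma, 100000
Eve, 100000
Frank, 90000


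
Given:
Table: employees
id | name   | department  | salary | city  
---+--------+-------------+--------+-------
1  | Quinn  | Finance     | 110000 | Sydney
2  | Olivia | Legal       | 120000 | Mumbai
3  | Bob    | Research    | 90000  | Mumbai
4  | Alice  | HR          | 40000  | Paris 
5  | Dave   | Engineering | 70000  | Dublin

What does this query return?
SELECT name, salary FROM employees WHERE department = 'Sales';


Filtering: department = 'Sales'
Matching rows: 0

Empty result set (0 rows)


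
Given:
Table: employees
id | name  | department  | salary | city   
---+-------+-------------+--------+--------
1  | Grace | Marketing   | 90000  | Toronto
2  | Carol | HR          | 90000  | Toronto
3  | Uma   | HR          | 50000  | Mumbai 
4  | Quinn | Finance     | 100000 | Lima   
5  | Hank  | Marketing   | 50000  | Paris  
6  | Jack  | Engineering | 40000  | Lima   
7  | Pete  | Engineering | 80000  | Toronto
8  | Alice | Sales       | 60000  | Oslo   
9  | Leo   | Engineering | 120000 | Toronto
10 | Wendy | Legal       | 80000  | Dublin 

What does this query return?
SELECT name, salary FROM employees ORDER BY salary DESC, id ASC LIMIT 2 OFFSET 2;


Sort by salary DESC (id ASC tiebreak), then skip 2 and take 2
Rows 3 through 4

2 rows:
Grace, 90000
Carol, 90000


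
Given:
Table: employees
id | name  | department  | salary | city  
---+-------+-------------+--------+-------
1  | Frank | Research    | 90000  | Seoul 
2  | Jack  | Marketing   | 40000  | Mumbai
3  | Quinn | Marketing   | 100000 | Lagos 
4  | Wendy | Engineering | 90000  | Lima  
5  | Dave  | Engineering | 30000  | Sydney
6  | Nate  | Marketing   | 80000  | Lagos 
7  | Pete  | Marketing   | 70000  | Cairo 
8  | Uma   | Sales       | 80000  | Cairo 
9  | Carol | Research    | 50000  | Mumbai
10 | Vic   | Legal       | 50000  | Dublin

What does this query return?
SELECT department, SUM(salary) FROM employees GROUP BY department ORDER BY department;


Summing salary within each department:
  Engineering: 90000 + 30000 = 120000
  Legal: 50000 = 50000
  Marketing: 40000 + 100000 + 80000 + 70000 = 290000
  Research: 90000 + 50000 = 140000
  Sales: 80000 = 80000


5 groups:
Engineering, 120000
Legal, 50000
Marketing, 290000
Research, 140000
Sales, 80000
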